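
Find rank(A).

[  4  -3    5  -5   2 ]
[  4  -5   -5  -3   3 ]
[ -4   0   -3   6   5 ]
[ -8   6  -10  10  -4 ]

Row reduction:
R2 <- R2 - (1)*R1:  [   0   -2  -10    2    1 ]
R3 <- R3 - (-1)*R1:  [  0  -3   2   1   7 ]
R4 <- R4 - (-2)*R1:  [ 0  0  0  0  0 ]
R3 <- R3 - (3/2)*R2:  [    0     0    17    -2  11/2 ]
Row echelon form:
[ 4  -3    5  -5     2 ]
[ 0  -2  -10   2     1 ]
[ 0   0   17  -2  11/2 ]
[ 0   0    0   0     0 ]
Nonzero rows / pivot columns: 3

rank(A) = 3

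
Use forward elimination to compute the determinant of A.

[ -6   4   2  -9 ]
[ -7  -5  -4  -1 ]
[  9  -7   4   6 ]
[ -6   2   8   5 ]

det(A) = 8940

Forward elimination:
R2 <- R2 - (7/6)*R1:  [     0  -29/3  -19/3   19/2 ]
R3 <- R3 - (-3/2)*R1:  [     0     -1      7  -15/2 ]
R4 <- R4 - (1)*R1:  [  0  -2   6  14 ]
R3 <- R3 - (3/29)*R2:  [       0        0   222/29  -246/29 ]
R4 <- R4 - (6/29)*R2:  [      0       0  212/29  349/29 ]
R4 <- R4 - (106/111)*R3:  [      0       0       0  745/37 ]
Upper-triangular form:
[ -6      4       2       -9 ]
[  0  -29/3   -19/3     19/2 ]
[  0      0  222/29  -246/29 ]
[  0      0       0   745/37 ]
det(A) = (-1)^0 * (-6) * (-29/3) * (222/29) * (745/37) = 8940  (0 row swaps -> sign +1)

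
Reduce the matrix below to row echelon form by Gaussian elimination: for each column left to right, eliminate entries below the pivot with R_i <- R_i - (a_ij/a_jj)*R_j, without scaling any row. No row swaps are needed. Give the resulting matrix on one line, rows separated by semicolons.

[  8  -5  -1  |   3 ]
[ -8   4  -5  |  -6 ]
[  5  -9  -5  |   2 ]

REF = [8 -5 -1 3; 0 -1 -6 -3; 0 0 247/8 71/4]

Forward elimination:
R2 <- R2 - (-1)*R1:  [  0  -1  -6  -3 ]
R3 <- R3 - (5/8)*R1:  [     0  -47/8  -35/8    1/8 ]
R3 <- R3 - (47/8)*R2:  [     0      0  247/8   71/4 ]
Row echelon form:
[ 8  -5     -1  |     3 ]
[ 0  -1     -6  |    -3 ]
[ 0   0  247/8  |  71/4 ]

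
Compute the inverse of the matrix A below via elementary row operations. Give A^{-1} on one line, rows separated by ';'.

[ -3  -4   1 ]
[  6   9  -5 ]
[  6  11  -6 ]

Gauss-Jordan on [A | I]:
R1 <- (1/-3)*R1:  [    1   4/3  -1/3  |  -1/3     0     0 ]
R2 <- R2 - (6)*R1:  [  0   1  -3  |   2   1   0 ]
R3 <- R3 - (6)*R1:  [  0   3  -4  |   2   0   1 ]
R1 <- R1 - (4/3)*R2:  [    1     0  11/3  |    -3  -4/3     0 ]
R3 <- R3 - (3)*R2:  [  0   0   5  |  -4  -3   1 ]
R3 <- (1/5)*R3:  [    0     0     1  |  -4/5  -3/5   1/5 ]
R1 <- R1 - (11/3)*R3:  [      1       0       0  |   -1/15   13/15  -11/15 ]
R2 <- R2 - (-3)*R3:  [    0     1     0  |  -2/5  -4/5   3/5 ]
Right block of [I | A^{-1}] is the inverse:
[ -1/15  13/15  -11/15 ]
[  -2/5   -4/5     3/5 ]
[  -4/5   -3/5     1/5 ]

inverse = [-1/15 13/15 -11/15; -2/5 -4/5 3/5; -4/5 -3/5 1/5]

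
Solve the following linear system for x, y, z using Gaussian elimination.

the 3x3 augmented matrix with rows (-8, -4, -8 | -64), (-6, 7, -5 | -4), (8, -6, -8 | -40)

(2, 4, 4)

Forward elimination on [A|b]:
R2 <- R2 - (3/4)*R1:  [  0  10   1  44 ]
R3 <- R3 - (-1)*R1:  [    0   -10   -16  -104 ]
R3 <- R3 - (-1)*R2:  [   0    0  -15  -60 ]
Row echelon form:
[ -8  -4   -8  |  -64 ]
[  0  10    1  |   44 ]
[  0   0  -15  |  -60 ]
Back-substitution:
z = (-60) / -15 = 4
y = (44 - (1)*(4)) / 10 = 4
x = (-64 - (-4)*(4) - (-8)*(4)) / -8 = 2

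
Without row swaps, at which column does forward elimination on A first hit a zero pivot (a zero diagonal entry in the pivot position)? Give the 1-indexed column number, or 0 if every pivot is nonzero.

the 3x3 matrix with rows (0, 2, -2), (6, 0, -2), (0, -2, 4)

first zero-pivot column = 1

Naive forward elimination:
Pivot entry (1,1) is zero but row 2 has 6 in column 1 -> naive elimination stops; a row interchange (e.g. R1 <-> R2) would be required here.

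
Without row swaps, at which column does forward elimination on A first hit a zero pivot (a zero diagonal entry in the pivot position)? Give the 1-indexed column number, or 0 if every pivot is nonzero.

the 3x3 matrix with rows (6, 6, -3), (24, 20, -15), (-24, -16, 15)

first zero-pivot column = 0

Naive forward elimination:
R2 <- R2 - (4)*R1:  [  0  -4  -3 ]
R3 <- R3 - (-4)*R1:  [ 0  8  3 ]
R3 <- R3 - (-2)*R2:  [  0   0  -3 ]
All pivots nonzero; naive elimination completes without hitting a zero pivot.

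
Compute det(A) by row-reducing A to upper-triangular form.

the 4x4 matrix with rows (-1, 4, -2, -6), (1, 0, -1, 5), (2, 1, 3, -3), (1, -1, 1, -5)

Forward elimination:
R2 <- R2 - (-1)*R1:  [  0   4  -3  -1 ]
R3 <- R3 - (-2)*R1:  [   0    9   -1  -15 ]
R4 <- R4 - (-1)*R1:  [   0    3   -1  -11 ]
R3 <- R3 - (9/4)*R2:  [     0      0   23/4  -51/4 ]
R4 <- R4 - (3/4)*R2:  [     0      0    5/4  -41/4 ]
R4 <- R4 - (5/23)*R3:  [       0        0        0  -172/23 ]
Upper-triangular form:
[ -1  4    -2       -6 ]
[  0  4    -3       -1 ]
[  0  0  23/4    -51/4 ]
[  0  0     0  -172/23 ]
det(A) = (-1)^0 * (-1) * (4) * (23/4) * (-172/23) = 172  (0 row swaps -> sign +1)

det(A) = 172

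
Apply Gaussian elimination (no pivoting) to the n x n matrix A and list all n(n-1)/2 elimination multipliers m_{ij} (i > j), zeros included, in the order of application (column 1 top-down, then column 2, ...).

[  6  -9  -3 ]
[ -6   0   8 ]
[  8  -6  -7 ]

Forward elimination:
R2 <- R2 - (-1)*R1:  [  0  -9   5 ]
R3 <- R3 - (4/3)*R1:  [  0   6  -3 ]
R3 <- R3 - (-2/3)*R2:  [   0    0  1/3 ]
Multipliers (in order of application): m_{21} = -1, m_{31} = 4/3, m_{32} = -2/3

multipliers: -1, 4/3, -2/3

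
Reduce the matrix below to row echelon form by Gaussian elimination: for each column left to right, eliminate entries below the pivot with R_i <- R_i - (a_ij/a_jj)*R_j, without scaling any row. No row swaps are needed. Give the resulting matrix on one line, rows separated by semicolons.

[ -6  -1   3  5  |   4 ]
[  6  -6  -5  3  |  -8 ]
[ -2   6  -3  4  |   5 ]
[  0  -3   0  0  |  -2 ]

REF = [-6 -1 3 5 4; 0 -7 -2 8 -4; 0 0 -122/21 67/7 1/21; 0 0 0 -123/61 -17/61]

Forward elimination:
R2 <- R2 - (-1)*R1:  [  0  -7  -2   8  -4 ]
R3 <- R3 - (1/3)*R1:  [    0  19/3    -4   7/3  11/3 ]
R3 <- R3 - (-19/21)*R2:  [       0        0  -122/21     67/7     1/21 ]
R4 <- R4 - (3/7)*R2:  [     0      0    6/7  -24/7   -2/7 ]
R4 <- R4 - (-9/61)*R3:  [       0        0        0  -123/61   -17/61 ]
Row echelon form:
[ -6  -1        3        5  |       4 ]
[  0  -7       -2        8  |      -4 ]
[  0   0  -122/21     67/7  |    1/21 ]
[  0   0        0  -123/61  |  -17/61 ]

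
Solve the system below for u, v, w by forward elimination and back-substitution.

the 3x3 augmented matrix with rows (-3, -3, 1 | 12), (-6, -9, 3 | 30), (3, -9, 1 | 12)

Forward elimination on [A|b]:
R2 <- R2 - (2)*R1:  [  0  -3   1   6 ]
R3 <- R3 - (-1)*R1:  [   0  -12    2   24 ]
R3 <- R3 - (4)*R2:  [  0   0  -2   0 ]
Row echelon form:
[ -3  -3   1  |  12 ]
[  0  -3   1  |   6 ]
[  0   0  -2  |   0 ]
Back-substitution:
w = (0) / -2 = 0
v = (6 - (1)*(0)) / -3 = -2
u = (12 - (-3)*(-2) - (1)*(0)) / -3 = -2

(-2, -2, 0)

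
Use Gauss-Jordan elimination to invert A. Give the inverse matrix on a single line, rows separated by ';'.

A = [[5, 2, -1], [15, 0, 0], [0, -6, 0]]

inverse = [0 1/15 0; 0 0 -1/6; -1 1/3 -1/3]

Gauss-Jordan on [A | I]:
R1 <- (1/5)*R1:  [    1   2/5  -1/5  |   1/5     0     0 ]
R2 <- R2 - (15)*R1:  [  0  -6   3  |  -3   1   0 ]
R2 <- (1/-6)*R2:  [    0     1  -1/2  |   1/2  -1/6     0 ]
R1 <- R1 - (2/5)*R2:  [    1     0     0  |     0  1/15     0 ]
R3 <- R3 - (-6)*R2:  [  0   0  -3  |   3  -1   1 ]
R3 <- (1/-3)*R3:  [    0     0     1  |    -1   1/3  -1/3 ]
R2 <- R2 - (-1/2)*R3:  [    0     1     0  |     0     0  -1/6 ]
Right block of [I | A^{-1}] is the inverse:
[  0  1/15     0 ]
[  0     0  -1/6 ]
[ -1   1/3  -1/3 ]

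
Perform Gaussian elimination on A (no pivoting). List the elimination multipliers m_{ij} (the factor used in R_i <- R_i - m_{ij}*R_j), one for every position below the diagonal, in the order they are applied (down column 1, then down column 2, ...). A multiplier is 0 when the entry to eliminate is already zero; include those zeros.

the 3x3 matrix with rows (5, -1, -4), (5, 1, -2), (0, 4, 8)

Forward elimination:
R2 <- R2 - (1)*R1:  [ 0  2  2 ]
R3: entry in column 1 is already 0 -> m_{31} = 0 (no row operation needed)
R3 <- R3 - (2)*R2:  [ 0  0  4 ]
Multipliers (in order of application): m_{21} = 1, m_{31} = 0, m_{32} = 2

multipliers: 1, 0, 2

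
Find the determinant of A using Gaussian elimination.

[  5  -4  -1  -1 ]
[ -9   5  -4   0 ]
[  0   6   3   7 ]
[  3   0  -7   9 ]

Forward elimination:
R2 <- R2 - (-9/5)*R1:  [     0  -11/5  -29/5   -9/5 ]
R4 <- R4 - (3/5)*R1:  [     0   12/5  -32/5   48/5 ]
R3 <- R3 - (-30/11)*R2:  [       0        0  -141/11    23/11 ]
R4 <- R4 - (-12/11)*R2:  [       0        0  -140/11    84/11 ]
R4 <- R4 - (140/141)*R3:  [       0        0        0  784/141 ]
Upper-triangular form:
[ 5     -4       -1       -1 ]
[ 0  -11/5    -29/5     -9/5 ]
[ 0      0  -141/11    23/11 ]
[ 0      0        0  784/141 ]
det(A) = (-1)^0 * (5) * (-11/5) * (-141/11) * (784/141) = 784  (0 row swaps -> sign +1)

det(A) = 784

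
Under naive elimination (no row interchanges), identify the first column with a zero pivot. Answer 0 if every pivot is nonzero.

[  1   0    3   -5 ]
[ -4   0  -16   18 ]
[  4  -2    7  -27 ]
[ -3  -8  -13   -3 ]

first zero-pivot column = 2

Naive forward elimination:
R2 <- R2 - (-4)*R1:  [  0   0  -4  -2 ]
R3 <- R3 - (4)*R1:  [  0  -2  -5  -7 ]
R4 <- R4 - (-3)*R1:  [   0   -8   -4  -18 ]
Matrix at this point:
[ 1   0   3   -5 ]
[ 0   0  -4   -2 ]
[ 0  -2  -5   -7 ]
[ 0  -8  -4  -18 ]
Pivot entry (2,2) is zero but row 3 has -2 in column 2 -> naive elimination stops; a row interchange (e.g. R2 <-> R3) would be required here.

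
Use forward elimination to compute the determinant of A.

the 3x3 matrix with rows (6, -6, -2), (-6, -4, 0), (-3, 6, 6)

det(A) = -264

Forward elimination:
R2 <- R2 - (-1)*R1:  [   0  -10   -2 ]
R3 <- R3 - (-1/2)*R1:  [ 0  3  5 ]
R3 <- R3 - (-3/10)*R2:  [    0     0  22/5 ]
Upper-triangular form:
[ 6   -6    -2 ]
[ 0  -10    -2 ]
[ 0    0  22/5 ]
det(A) = (-1)^0 * (6) * (-10) * (22/5) = -264  (0 row swaps -> sign +1)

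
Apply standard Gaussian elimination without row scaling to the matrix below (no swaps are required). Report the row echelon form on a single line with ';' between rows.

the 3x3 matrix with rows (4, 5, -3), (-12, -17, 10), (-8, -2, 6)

REF = [4 5 -3; 0 -2 1; 0 0 4]

Forward elimination:
R2 <- R2 - (-3)*R1:  [  0  -2   1 ]
R3 <- R3 - (-2)*R1:  [ 0  8  0 ]
R3 <- R3 - (-4)*R2:  [ 0  0  4 ]
Row echelon form:
[ 4   5  -3 ]
[ 0  -2   1 ]
[ 0   0   4 ]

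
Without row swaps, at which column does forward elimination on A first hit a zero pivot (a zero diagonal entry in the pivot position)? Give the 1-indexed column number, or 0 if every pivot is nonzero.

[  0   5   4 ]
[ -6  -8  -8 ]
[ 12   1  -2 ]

first zero-pivot column = 1

Naive forward elimination:
Pivot entry (1,1) is zero but row 2 has -6 in column 1 -> naive elimination stops; a row interchange (e.g. R1 <-> R2) would be required here.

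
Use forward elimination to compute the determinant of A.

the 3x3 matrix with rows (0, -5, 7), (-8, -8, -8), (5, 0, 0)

det(A) = 480

Forward elimination:
R1 <-> R2   (pivot in column 1 was zero)
[ -8  -8  -8 ]
[  0  -5   7 ]
[  5   0   0 ]
R3 <- R3 - (-5/8)*R1:  [  0  -5  -5 ]
R3 <- R3 - (1)*R2:  [   0    0  -12 ]
Upper-triangular form:
[ -8  -8   -8 ]
[  0  -5    7 ]
[  0   0  -12 ]
det(A) = (-1)^1 * (-8) * (-5) * (-12) = 480  (1 row swap -> sign -1)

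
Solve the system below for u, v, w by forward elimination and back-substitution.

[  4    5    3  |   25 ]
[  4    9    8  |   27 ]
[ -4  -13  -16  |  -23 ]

Forward elimination on [A|b]:
R2 <- R2 - (1)*R1:  [ 0  4  5  2 ]
R3 <- R3 - (-1)*R1:  [   0   -8  -13    2 ]
R3 <- R3 - (-2)*R2:  [  0   0  -3   6 ]
Row echelon form:
[ 4  5   3  |  25 ]
[ 0  4   5  |   2 ]
[ 0  0  -3  |   6 ]
Back-substitution:
w = (6) / -3 = -2
v = (2 - (5)*(-2)) / 4 = 3
u = (25 - (5)*(3) - (3)*(-2)) / 4 = 4

(4, 3, -2)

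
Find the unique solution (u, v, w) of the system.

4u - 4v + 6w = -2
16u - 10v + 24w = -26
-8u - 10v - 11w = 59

Forward elimination on [A|b]:
R2 <- R2 - (4)*R1:  [   0    6    0  -18 ]
R3 <- R3 - (-2)*R1:  [   0  -18    1   55 ]
R3 <- R3 - (-3)*R2:  [ 0  0  1  1 ]
Row echelon form:
[ 4  -4  6  |   -2 ]
[ 0   6  0  |  -18 ]
[ 0   0  1  |    1 ]
Back-substitution:
w = (1) / 1 = 1
v = (-18) / 6 = -3
u = (-2 - (-4)*(-3) - (6)*(1)) / 4 = -5

(-5, -3, 1)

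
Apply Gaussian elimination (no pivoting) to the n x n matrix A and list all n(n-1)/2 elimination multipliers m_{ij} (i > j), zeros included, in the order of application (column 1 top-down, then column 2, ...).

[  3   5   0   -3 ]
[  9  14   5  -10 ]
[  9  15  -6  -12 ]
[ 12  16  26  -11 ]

Forward elimination:
R2 <- R2 - (3)*R1:  [  0  -1   5  -1 ]
R3 <- R3 - (3)*R1:  [  0   0  -6  -3 ]
R4 <- R4 - (4)*R1:  [  0  -4  26   1 ]
R3: entry in column 2 is already 0 -> m_{32} = 0 (no row operation needed)
R4 <- R4 - (4)*R2:  [ 0  0  6  5 ]
R4 <- R4 - (-1)*R3:  [ 0  0  0  2 ]
Multipliers (in order of application): m_{21} = 3, m_{31} = 3, m_{41} = 4, m_{32} = 0, m_{42} = 4, m_{43} = -1

multipliers: 3, 3, 4, 0, 4, -1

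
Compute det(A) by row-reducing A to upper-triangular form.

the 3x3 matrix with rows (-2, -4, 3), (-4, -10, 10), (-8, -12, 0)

Forward elimination:
R2 <- R2 - (2)*R1:  [  0  -2   4 ]
R3 <- R3 - (4)*R1:  [   0    4  -12 ]
R3 <- R3 - (-2)*R2:  [  0   0  -4 ]
Upper-triangular form:
[ -2  -4   3 ]
[  0  -2   4 ]
[  0   0  -4 ]
det(A) = (-1)^0 * (-2) * (-2) * (-4) = -16  (0 row swaps -> sign +1)

det(A) = -16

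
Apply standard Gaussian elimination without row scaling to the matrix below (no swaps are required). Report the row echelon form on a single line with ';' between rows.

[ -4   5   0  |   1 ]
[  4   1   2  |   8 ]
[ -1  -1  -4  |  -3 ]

Forward elimination:
R2 <- R2 - (-1)*R1:  [ 0  6  2  9 ]
R3 <- R3 - (1/4)*R1:  [     0   -9/4     -4  -13/4 ]
R3 <- R3 - (-3/8)*R2:  [     0      0  -13/4    1/8 ]
Row echelon form:
[ -4  5      0  |    1 ]
[  0  6      2  |    9 ]
[  0  0  -13/4  |  1/8 ]

REF = [-4 5 0 1; 0 6 2 9; 0 0 -13/4 1/8]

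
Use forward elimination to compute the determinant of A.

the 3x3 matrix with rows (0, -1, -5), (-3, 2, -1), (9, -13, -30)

det(A) = -6

Forward elimination:
R1 <-> R2   (pivot in column 1 was zero)
[ -3    2   -1 ]
[  0   -1   -5 ]
[  9  -13  -30 ]
R3 <- R3 - (-3)*R1:  [   0   -7  -33 ]
R3 <- R3 - (7)*R2:  [ 0  0  2 ]
Upper-triangular form:
[ -3   2  -1 ]
[  0  -1  -5 ]
[  0   0   2 ]
det(A) = (-1)^1 * (-3) * (-1) * (2) = -6  (1 row swap -> sign -1)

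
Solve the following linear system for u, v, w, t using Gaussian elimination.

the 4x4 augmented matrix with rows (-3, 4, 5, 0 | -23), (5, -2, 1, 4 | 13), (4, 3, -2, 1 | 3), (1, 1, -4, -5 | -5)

(0, -2, -3, 3)

Forward elimination on [A|b]:
R2 <- R2 - (-5/3)*R1:  [     0   14/3   28/3      4  -76/3 ]
R3 <- R3 - (-4/3)*R1:  [     0   25/3   14/3      1  -83/3 ]
R4 <- R4 - (-1/3)*R1:  [     0    7/3   -7/3     -5  -38/3 ]
R3 <- R3 - (25/14)*R2:  [     0      0    -12  -43/7  123/7 ]
R4 <- R4 - (1/2)*R2:  [  0   0  -7  -7   0 ]
R4 <- R4 - (7/12)*R3:  [      0       0       0  -41/12   -41/4 ]
Row echelon form:
[ -3     4     5       0  |    -23 ]
[  0  14/3  28/3       4  |  -76/3 ]
[  0     0   -12   -43/7  |  123/7 ]
[  0     0     0  -41/12  |  -41/4 ]
Back-substitution:
t = (-41/4) / (-41/12) = 3
w = (123/7 - (-43/7)*(3)) / -12 = -3
v = (-76/3 - (28/3)*(-3) - (4)*(3)) / (14/3) = -2
u = (-23 - (4)*(-2) - (5)*(-3)) / -3 = 0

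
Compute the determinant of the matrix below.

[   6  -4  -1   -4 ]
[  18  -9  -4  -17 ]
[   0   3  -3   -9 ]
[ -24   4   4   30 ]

det(A) = -72

Forward elimination:
R2 <- R2 - (3)*R1:  [  0   3  -1  -5 ]
R4 <- R4 - (-4)*R1:  [   0  -12    0   14 ]
R3 <- R3 - (1)*R2:  [  0   0  -2  -4 ]
R4 <- R4 - (-4)*R2:  [  0   0  -4  -6 ]
R4 <- R4 - (2)*R3:  [ 0  0  0  2 ]
Upper-triangular form:
[ 6  -4  -1  -4 ]
[ 0   3  -1  -5 ]
[ 0   0  -2  -4 ]
[ 0   0   0   2 ]
det(A) = (-1)^0 * (6) * (3) * (-2) * (2) = -72  (0 row swaps -> sign +1)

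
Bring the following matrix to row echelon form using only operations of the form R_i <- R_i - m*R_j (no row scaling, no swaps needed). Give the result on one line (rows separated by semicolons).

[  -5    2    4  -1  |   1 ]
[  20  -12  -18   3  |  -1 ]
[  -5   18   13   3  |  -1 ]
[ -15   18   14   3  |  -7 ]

Forward elimination:
R2 <- R2 - (-4)*R1:  [  0  -4  -2  -1   3 ]
R3 <- R3 - (1)*R1:  [  0  16   9   4  -2 ]
R4 <- R4 - (3)*R1:  [   0   12    2    6  -10 ]
R3 <- R3 - (-4)*R2:  [  0   0   1   0  10 ]
R4 <- R4 - (-3)*R2:  [  0   0  -4   3  -1 ]
R4 <- R4 - (-4)*R3:  [  0   0   0   3  39 ]
Row echelon form:
[ -5   2   4  -1  |   1 ]
[  0  -4  -2  -1  |   3 ]
[  0   0   1   0  |  10 ]
[  0   0   0   3  |  39 ]

REF = [-5 2 4 -1 1; 0 -4 -2 -1 3; 0 0 1 0 10; 0 0 0 3 39]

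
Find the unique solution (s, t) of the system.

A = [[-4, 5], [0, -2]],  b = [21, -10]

Forward elimination on [A|b]:
Row echelon form:
[ -4   5  |   21 ]
[  0  -2  |  -10 ]
Back-substitution:
t = (-10) / -2 = 5
s = (21 - (5)*(5)) / -4 = 1

(1, 5)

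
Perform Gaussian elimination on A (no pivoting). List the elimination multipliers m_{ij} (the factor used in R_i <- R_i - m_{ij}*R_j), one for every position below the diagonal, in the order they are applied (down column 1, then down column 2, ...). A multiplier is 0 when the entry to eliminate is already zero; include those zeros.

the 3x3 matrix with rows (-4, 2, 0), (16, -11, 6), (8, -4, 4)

multipliers: -4, -2, 0

Forward elimination:
R2 <- R2 - (-4)*R1:  [  0  -3   6 ]
R3 <- R3 - (-2)*R1:  [ 0  0  4 ]
R3: entry in column 2 is already 0 -> m_{32} = 0 (no row operation needed)
Multipliers (in order of application): m_{21} = -4, m_{31} = -2, m_{32} = 0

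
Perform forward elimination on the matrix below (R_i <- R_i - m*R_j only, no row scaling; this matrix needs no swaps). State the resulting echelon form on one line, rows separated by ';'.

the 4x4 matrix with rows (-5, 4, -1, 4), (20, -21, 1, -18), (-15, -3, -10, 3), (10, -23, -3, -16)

REF = [-5 4 -1 4; 0 -5 -3 -2; 0 0 2 -3; 0 0 0 4]

Forward elimination:
R2 <- R2 - (-4)*R1:  [  0  -5  -3  -2 ]
R3 <- R3 - (3)*R1:  [   0  -15   -7   -9 ]
R4 <- R4 - (-2)*R1:  [   0  -15   -5   -8 ]
R3 <- R3 - (3)*R2:  [  0   0   2  -3 ]
R4 <- R4 - (3)*R2:  [  0   0   4  -2 ]
R4 <- R4 - (2)*R3:  [ 0  0  0  4 ]
Row echelon form:
[ -5   4  -1   4 ]
[  0  -5  -3  -2 ]
[  0   0   2  -3 ]
[  0   0   0   4 ]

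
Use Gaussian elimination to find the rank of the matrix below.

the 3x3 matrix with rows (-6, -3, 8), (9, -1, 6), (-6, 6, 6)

rank(A) = 3

Row reduction:
R2 <- R2 - (-3/2)*R1:  [     0  -11/2     18 ]
R3 <- R3 - (1)*R1:  [  0   9  -2 ]
R3 <- R3 - (-18/11)*R2:  [      0       0  302/11 ]
Row echelon form:
[ -6     -3       8 ]
[  0  -11/2      18 ]
[  0      0  302/11 ]
Nonzero rows / pivot columns: 3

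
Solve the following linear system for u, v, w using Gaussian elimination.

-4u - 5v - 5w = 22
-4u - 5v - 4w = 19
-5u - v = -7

(2, -3, -3)

Forward elimination on [A|b]:
R2 <- R2 - (1)*R1:  [  0   0   1  -3 ]
R3 <- R3 - (5/4)*R1:  [     0   21/4   25/4  -69/2 ]
R2 <-> R3   (pivot in column 2 was zero)
[ -4    -5    -5     22 ]
[  0  21/4  25/4  -69/2 ]
[  0     0     1     -3 ]
Row echelon form:
[ -4    -5    -5  |     22 ]
[  0  21/4  25/4  |  -69/2 ]
[  0     0     1  |     -3 ]
Back-substitution:
w = (-3) / 1 = -3
v = (-69/2 - (25/4)*(-3)) / (21/4) = -3
u = (22 - (-5)*(-3) - (-5)*(-3)) / -4 = 2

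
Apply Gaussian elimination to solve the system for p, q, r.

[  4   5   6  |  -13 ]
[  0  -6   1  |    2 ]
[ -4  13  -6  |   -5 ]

(4, -1, -4)

Forward elimination on [A|b]:
R3 <- R3 - (-1)*R1:  [   0   18    0  -18 ]
R3 <- R3 - (-3)*R2:  [   0    0    3  -12 ]
Row echelon form:
[ 4   5  6  |  -13 ]
[ 0  -6  1  |    2 ]
[ 0   0  3  |  -12 ]
Back-substitution:
r = (-12) / 3 = -4
q = (2 - (1)*(-4)) / -6 = -1
p = (-13 - (5)*(-1) - (6)*(-4)) / 4 = 4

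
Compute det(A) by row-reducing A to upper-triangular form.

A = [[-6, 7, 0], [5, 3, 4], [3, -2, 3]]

Forward elimination:
R2 <- R2 - (-5/6)*R1:  [    0  53/6     4 ]
R3 <- R3 - (-1/2)*R1:  [   0  3/2    3 ]
R3 <- R3 - (9/53)*R2:  [      0       0  123/53 ]
Upper-triangular form:
[ -6     7       0 ]
[  0  53/6       4 ]
[  0     0  123/53 ]
det(A) = (-1)^0 * (-6) * (53/6) * (123/53) = -123  (0 row swaps -> sign +1)

det(A) = -123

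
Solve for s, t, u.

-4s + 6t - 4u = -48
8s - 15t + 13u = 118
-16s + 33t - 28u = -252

(4, -4, 2)

Forward elimination on [A|b]:
R2 <- R2 - (-2)*R1:  [  0  -3   5  22 ]
R3 <- R3 - (4)*R1:  [   0    9  -12  -60 ]
R3 <- R3 - (-3)*R2:  [ 0  0  3  6 ]
Row echelon form:
[ -4   6  -4  |  -48 ]
[  0  -3   5  |   22 ]
[  0   0   3  |    6 ]
Back-substitution:
u = (6) / 3 = 2
t = (22 - (5)*(2)) / -3 = -4
s = (-48 - (6)*(-4) - (-4)*(2)) / -4 = 4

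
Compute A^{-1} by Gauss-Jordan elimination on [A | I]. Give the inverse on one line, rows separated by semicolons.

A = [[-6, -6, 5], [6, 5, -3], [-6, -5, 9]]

Gauss-Jordan on [A | I]:
R1 <- (1/-6)*R1:  [    1     1  -5/6  |  -1/6     0     0 ]
R2 <- R2 - (6)*R1:  [  0  -1   2  |   1   1   0 ]
R3 <- R3 - (-6)*R1:  [  0   1   4  |  -1   0   1 ]
R2 <- (1/-1)*R2:  [  0   1  -2  |  -1  -1   0 ]
R1 <- R1 - (1)*R2:  [   1    0  7/6  |  5/6    1    0 ]
R3 <- R3 - (1)*R2:  [ 0  0  6  |  0  1  1 ]
R3 <- (1/6)*R3:  [   0    0    1  |    0  1/6  1/6 ]
R1 <- R1 - (7/6)*R3:  [     1      0      0  |    5/6  29/36  -7/36 ]
R2 <- R2 - (-2)*R3:  [    0     1     0  |    -1  -2/3   1/3 ]
Right block of [I | A^{-1}] is the inverse:
[ 5/6  29/36  -7/36 ]
[  -1   -2/3    1/3 ]
[   0    1/6    1/6 ]

inverse = [5/6 29/36 -7/36; -1 -2/3 1/3; 0 1/6 1/6]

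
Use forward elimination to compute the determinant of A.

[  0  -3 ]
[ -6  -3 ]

Forward elimination:
R1 <-> R2   (pivot in column 1 was zero)
[ -6  -3 ]
[  0  -3 ]
Upper-triangular form:
[ -6  -3 ]
[  0  -3 ]
det(A) = (-1)^1 * (-6) * (-3) = -18  (1 row swap -> sign -1)

det(A) = -18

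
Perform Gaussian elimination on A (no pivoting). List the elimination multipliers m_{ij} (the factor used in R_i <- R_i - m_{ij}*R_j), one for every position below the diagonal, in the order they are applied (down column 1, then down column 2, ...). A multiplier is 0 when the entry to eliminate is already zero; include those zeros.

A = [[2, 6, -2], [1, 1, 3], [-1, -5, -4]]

multipliers: 1/2, -1/2, 1

Forward elimination:
R2 <- R2 - (1/2)*R1:  [  0  -2   4 ]
R3 <- R3 - (-1/2)*R1:  [  0  -2  -5 ]
R3 <- R3 - (1)*R2:  [  0   0  -9 ]
Multipliers (in order of application): m_{21} = 1/2, m_{31} = -1/2, m_{32} = 1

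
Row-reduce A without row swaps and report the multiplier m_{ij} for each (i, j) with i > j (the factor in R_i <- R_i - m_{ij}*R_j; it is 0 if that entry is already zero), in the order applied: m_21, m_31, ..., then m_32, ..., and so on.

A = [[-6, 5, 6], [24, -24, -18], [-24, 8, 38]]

Forward elimination:
R2 <- R2 - (-4)*R1:  [  0  -4   6 ]
R3 <- R3 - (4)*R1:  [   0  -12   14 ]
R3 <- R3 - (3)*R2:  [  0   0  -4 ]
Multipliers (in order of application): m_{21} = -4, m_{31} = 4, m_{32} = 3

multipliers: -4, 4, 3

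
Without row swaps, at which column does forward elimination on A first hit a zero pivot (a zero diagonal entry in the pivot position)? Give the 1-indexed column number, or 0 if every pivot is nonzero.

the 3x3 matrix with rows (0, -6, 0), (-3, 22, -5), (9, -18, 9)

Naive forward elimination:
Pivot entry (1,1) is zero but row 2 has -3 in column 1 -> naive elimination stops; a row interchange (e.g. R1 <-> R2) would be required here.

first zero-pivot column = 1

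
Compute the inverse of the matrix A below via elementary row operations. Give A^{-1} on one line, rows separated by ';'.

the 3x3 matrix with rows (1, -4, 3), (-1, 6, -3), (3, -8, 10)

Gauss-Jordan on [A | I]:
R2 <- R2 - (-1)*R1:  [ 0  2  0  |  1  1  0 ]
R3 <- R3 - (3)*R1:  [  0   4   1  |  -3   0   1 ]
R2 <- (1/2)*R2:  [   0    1    0  |  1/2  1/2    0 ]
R1 <- R1 - (-4)*R2:  [ 1  0  3  |  3  2  0 ]
R3 <- R3 - (4)*R2:  [  0   0   1  |  -5  -2   1 ]
R1 <- R1 - (3)*R3:  [  1   0   0  |  18   8  -3 ]
Right block of [I | A^{-1}] is the inverse:
[  18    8  -3 ]
[ 1/2  1/2   0 ]
[  -5   -2   1 ]

inverse = [18 8 -3; 1/2 1/2 0; -5 -2 1]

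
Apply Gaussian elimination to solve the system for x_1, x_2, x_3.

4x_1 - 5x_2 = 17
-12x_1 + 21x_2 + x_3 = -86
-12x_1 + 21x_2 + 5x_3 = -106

Forward elimination on [A|b]:
R2 <- R2 - (-3)*R1:  [   0    6    1  -35 ]
R3 <- R3 - (-3)*R1:  [   0    6    5  -55 ]
R3 <- R3 - (1)*R2:  [   0    0    4  -20 ]
Row echelon form:
[ 4  -5  0  |   17 ]
[ 0   6  1  |  -35 ]
[ 0   0  4  |  -20 ]
Back-substitution:
x_3 = (-20) / 4 = -5
x_2 = (-35 - (1)*(-5)) / 6 = -5
x_1 = (17 - (-5)*(-5)) / 4 = -2

(-2, -5, -5)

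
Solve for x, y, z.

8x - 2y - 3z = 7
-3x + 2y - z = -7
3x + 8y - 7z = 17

Forward elimination on [A|b]:
R2 <- R2 - (-3/8)*R1:  [     0    5/4  -17/8  -35/8 ]
R3 <- R3 - (3/8)*R1:  [     0   35/4  -47/8  115/8 ]
R3 <- R3 - (7)*R2:  [  0   0   9  45 ]
Row echelon form:
[ 8   -2     -3  |      7 ]
[ 0  5/4  -17/8  |  -35/8 ]
[ 0    0      9  |     45 ]
Back-substitution:
z = (45) / 9 = 5
y = (-35/8 - (-17/8)*(5)) / (5/4) = 5
x = (7 - (-2)*(5) - (-3)*(5)) / 8 = 4

(4, 5, 5)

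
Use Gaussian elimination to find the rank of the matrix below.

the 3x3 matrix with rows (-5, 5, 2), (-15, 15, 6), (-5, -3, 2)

rank(A) = 2

Row reduction:
R2 <- R2 - (3)*R1:  [ 0  0  0 ]
R3 <- R3 - (1)*R1:  [  0  -8   0 ]
R2 <-> R3   (pivot in column 2 was zero)
[ -5   5  2 ]
[  0  -8  0 ]
[  0   0  0 ]
Row echelon form:
[ -5   5  2 ]
[  0  -8  0 ]
[  0   0  0 ]
Nonzero rows / pivot columns: 2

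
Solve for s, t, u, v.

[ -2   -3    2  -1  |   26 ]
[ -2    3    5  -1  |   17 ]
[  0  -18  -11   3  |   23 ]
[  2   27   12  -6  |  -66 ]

(-3, -4, 5, 2)

Forward elimination on [A|b]:
R2 <- R2 - (1)*R1:  [  0   6   3   0  -9 ]
R4 <- R4 - (-1)*R1:  [   0   24   14   -7  -40 ]
R3 <- R3 - (-3)*R2:  [  0   0  -2   3  -4 ]
R4 <- R4 - (4)*R2:  [  0   0   2  -7  -4 ]
R4 <- R4 - (-1)*R3:  [  0   0   0  -4  -8 ]
Row echelon form:
[ -2  -3   2  -1  |  26 ]
[  0   6   3   0  |  -9 ]
[  0   0  -2   3  |  -4 ]
[  0   0   0  -4  |  -8 ]
Back-substitution:
v = (-8) / -4 = 2
u = (-4 - (3)*(2)) / -2 = 5
t = (-9 - (3)*(5)) / 6 = -4
s = (26 - (-3)*(-4) - (2)*(5) - (-1)*(2)) / -2 = -3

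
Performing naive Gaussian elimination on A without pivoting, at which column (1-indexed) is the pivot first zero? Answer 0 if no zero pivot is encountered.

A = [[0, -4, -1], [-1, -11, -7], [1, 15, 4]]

Naive forward elimination:
Pivot entry (1,1) is zero but row 2 has -1 in column 1 -> naive elimination stops; a row interchange (e.g. R1 <-> R2) would be required here.

first zero-pivot column = 1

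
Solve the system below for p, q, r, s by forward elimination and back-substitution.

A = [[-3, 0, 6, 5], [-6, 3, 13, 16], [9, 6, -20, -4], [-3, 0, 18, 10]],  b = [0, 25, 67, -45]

(-5, 4, -5, 3)

Forward elimination on [A|b]:
R2 <- R2 - (2)*R1:  [  0   3   1   6  25 ]
R3 <- R3 - (-3)*R1:  [  0   6  -2  11  67 ]
R4 <- R4 - (1)*R1:  [   0    0   12    5  -45 ]
R3 <- R3 - (2)*R2:  [  0   0  -4  -1  17 ]
R4 <- R4 - (-3)*R3:  [ 0  0  0  2  6 ]
Row echelon form:
[ -3  0   6   5  |   0 ]
[  0  3   1   6  |  25 ]
[  0  0  -4  -1  |  17 ]
[  0  0   0   2  |   6 ]
Back-substitution:
s = (6) / 2 = 3
r = (17 - (-1)*(3)) / -4 = -5
q = (25 - (1)*(-5) - (6)*(3)) / 3 = 4
p = (0 - (6)*(-5) - (5)*(3)) / -3 = -5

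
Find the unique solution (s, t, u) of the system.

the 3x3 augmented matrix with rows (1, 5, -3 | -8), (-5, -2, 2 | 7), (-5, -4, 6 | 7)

Forward elimination on [A|b]:
R2 <- R2 - (-5)*R1:  [   0   23  -13  -33 ]
R3 <- R3 - (-5)*R1:  [   0   21   -9  -33 ]
R3 <- R3 - (21/23)*R2:  [      0       0   66/23  -66/23 ]
Row echelon form:
[ 1   5     -3  |      -8 ]
[ 0  23    -13  |     -33 ]
[ 0   0  66/23  |  -66/23 ]
Back-substitution:
u = (-66/23) / (66/23) = -1
t = (-33 - (-13)*(-1)) / 23 = -2
s = (-8 - (5)*(-2) - (-3)*(-1)) / 1 = -1

(-1, -2, -1)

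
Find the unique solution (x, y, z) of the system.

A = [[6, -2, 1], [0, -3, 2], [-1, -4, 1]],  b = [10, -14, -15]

Forward elimination on [A|b]:
R3 <- R3 - (-1/6)*R1:  [     0  -13/3    7/6  -40/3 ]
R3 <- R3 - (13/9)*R2:  [      0       0  -31/18    62/9 ]
Row echelon form:
[ 6  -2       1  |    10 ]
[ 0  -3       2  |   -14 ]
[ 0   0  -31/18  |  62/9 ]
Back-substitution:
z = (62/9) / (-31/18) = -4
y = (-14 - (2)*(-4)) / -3 = 2
x = (10 - (-2)*(2) - (1)*(-4)) / 6 = 3

(3, 2, -4)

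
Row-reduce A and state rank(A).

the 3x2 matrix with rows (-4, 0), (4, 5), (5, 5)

Row reduction:
R2 <- R2 - (-1)*R1:  [ 0  5 ]
R3 <- R3 - (-5/4)*R1:  [ 0  5 ]
R3 <- R3 - (1)*R2:  [ 0  0 ]
Row echelon form:
[ -4  0 ]
[  0  5 ]
[  0  0 ]
Nonzero rows / pivot columns: 2

rank(A) = 2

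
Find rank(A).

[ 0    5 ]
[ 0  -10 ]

rank(A) = 1

Row reduction:
R2 <- R2 - (-2)*R1:  [ 0  0 ]
Row echelon form:
[ 0  5 ]
[ 0  0 ]
Nonzero rows / pivot columns: 1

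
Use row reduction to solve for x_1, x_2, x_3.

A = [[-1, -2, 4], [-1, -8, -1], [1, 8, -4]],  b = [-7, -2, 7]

(3, 0, -1)

Forward elimination on [A|b]:
R2 <- R2 - (1)*R1:  [  0  -6  -5   5 ]
R3 <- R3 - (-1)*R1:  [ 0  6  0  0 ]
R3 <- R3 - (-1)*R2:  [  0   0  -5   5 ]
Row echelon form:
[ -1  -2   4  |  -7 ]
[  0  -6  -5  |   5 ]
[  0   0  -5  |   5 ]
Back-substitution:
x_3 = (5) / -5 = -1
x_2 = (5 - (-5)*(-1)) / -6 = 0
x_1 = (-7 - (-2)*(0) - (4)*(-1)) / -1 = 3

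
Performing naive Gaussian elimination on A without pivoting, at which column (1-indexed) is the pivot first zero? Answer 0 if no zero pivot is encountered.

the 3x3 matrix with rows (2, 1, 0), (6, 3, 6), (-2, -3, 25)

first zero-pivot column = 2

Naive forward elimination:
R2 <- R2 - (3)*R1:  [ 0  0  6 ]
R3 <- R3 - (-1)*R1:  [  0  -2  25 ]
Matrix at this point:
[ 2   1   0 ]
[ 0   0   6 ]
[ 0  -2  25 ]
Pivot entry (2,2) is zero but row 3 has -2 in column 2 -> naive elimination stops; a row interchange (e.g. R2 <-> R3) would be required here.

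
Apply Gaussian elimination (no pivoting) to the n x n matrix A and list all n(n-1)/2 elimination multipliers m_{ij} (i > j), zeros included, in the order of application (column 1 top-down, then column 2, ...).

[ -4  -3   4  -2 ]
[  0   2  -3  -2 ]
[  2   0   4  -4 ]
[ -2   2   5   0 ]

multipliers: 0, -1/2, 1/2, -3/4, 7/4, 11/5

Forward elimination:
R2: entry in column 1 is already 0 -> m_{21} = 0 (no row operation needed)
R3 <- R3 - (-1/2)*R1:  [    0  -3/2     6    -5 ]
R4 <- R4 - (1/2)*R1:  [   0  7/2    3    1 ]
R3 <- R3 - (-3/4)*R2:  [     0      0   15/4  -13/2 ]
R4 <- R4 - (7/4)*R2:  [    0     0  33/4   9/2 ]
R4 <- R4 - (11/5)*R3:  [    0     0     0  94/5 ]
Multipliers (in order of application): m_{21} = 0, m_{31} = -1/2, m_{41} = 1/2, m_{32} = -3/4, m_{42} = 7/4, m_{43} = 11/5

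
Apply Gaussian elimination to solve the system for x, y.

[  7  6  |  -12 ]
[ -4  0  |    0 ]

(0, -2)

Forward elimination on [A|b]:
R2 <- R2 - (-4/7)*R1:  [     0   24/7  -48/7 ]
Row echelon form:
[ 7     6  |    -12 ]
[ 0  24/7  |  -48/7 ]
Back-substitution:
y = (-48/7) / (24/7) = -2
x = (-12 - (6)*(-2)) / 7 = 0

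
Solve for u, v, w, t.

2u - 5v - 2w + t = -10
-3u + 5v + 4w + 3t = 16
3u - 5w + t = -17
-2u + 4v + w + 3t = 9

Forward elimination on [A|b]:
R2 <- R2 - (-3/2)*R1:  [    0  -5/2     1   9/2     1 ]
R3 <- R3 - (3/2)*R1:  [    0  15/2    -2  -1/2    -2 ]
R4 <- R4 - (-1)*R1:  [  0  -1  -1   4  -1 ]
R3 <- R3 - (-3)*R2:  [  0   0   1  13   1 ]
R4 <- R4 - (2/5)*R2:  [    0     0  -7/5  11/5  -7/5 ]
R4 <- R4 - (-7/5)*R3:  [     0      0      0  102/5      0 ]
Row echelon form:
[ 2    -5  -2      1  |  -10 ]
[ 0  -5/2   1    9/2  |    1 ]
[ 0     0   1     13  |    1 ]
[ 0     0   0  102/5  |    0 ]
Back-substitution:
t = (0) / (102/5) = 0
w = (1 - (13)*(0)) / 1 = 1
v = (1 - (1)*(1) - (9/2)*(0)) / (-5/2) = 0
u = (-10 - (-5)*(0) - (-2)*(1) - (1)*(0)) / 2 = -4

(-4, 0, 1, 0)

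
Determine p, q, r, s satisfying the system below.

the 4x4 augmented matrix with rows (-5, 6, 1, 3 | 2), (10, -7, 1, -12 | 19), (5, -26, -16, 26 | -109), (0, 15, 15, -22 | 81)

(-1, 1, 0, -3)

Forward elimination on [A|b]:
R2 <- R2 - (-2)*R1:  [  0   5   3  -6  23 ]
R3 <- R3 - (-1)*R1:  [    0   -20   -15    29  -107 ]
R3 <- R3 - (-4)*R2:  [   0    0   -3    5  -15 ]
R4 <- R4 - (3)*R2:  [  0   0   6  -4  12 ]
R4 <- R4 - (-2)*R3:  [   0    0    0    6  -18 ]
Row echelon form:
[ -5  6   1   3  |    2 ]
[  0  5   3  -6  |   23 ]
[  0  0  -3   5  |  -15 ]
[  0  0   0   6  |  -18 ]
Back-substitution:
s = (-18) / 6 = -3
r = (-15 - (5)*(-3)) / -3 = 0
q = (23 - (3)*(0) - (-6)*(-3)) / 5 = 1
p = (2 - (6)*(1) - (1)*(0) - (3)*(-3)) / -5 = -1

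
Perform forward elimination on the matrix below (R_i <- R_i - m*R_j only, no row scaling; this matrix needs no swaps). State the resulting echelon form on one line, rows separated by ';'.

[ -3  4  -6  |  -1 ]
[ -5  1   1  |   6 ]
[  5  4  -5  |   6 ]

Forward elimination:
R2 <- R2 - (5/3)*R1:  [     0  -17/3     11   23/3 ]
R3 <- R3 - (-5/3)*R1:  [    0  32/3   -15  13/3 ]
R3 <- R3 - (-32/17)*R2:  [      0       0   97/17  319/17 ]
Row echelon form:
[ -3      4     -6  |      -1 ]
[  0  -17/3     11  |    23/3 ]
[  0      0  97/17  |  319/17 ]

REF = [-3 4 -6 -1; 0 -17/3 11 23/3; 0 0 97/17 319/17]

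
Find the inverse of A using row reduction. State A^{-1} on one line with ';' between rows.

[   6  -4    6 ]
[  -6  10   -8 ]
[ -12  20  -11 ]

Gauss-Jordan on [A | I]:
R1 <- (1/6)*R1:  [    1  -2/3     1  |   1/6     0     0 ]
R2 <- R2 - (-6)*R1:  [  0   6  -2  |   1   1   0 ]
R3 <- R3 - (-12)*R1:  [  0  12   1  |   2   0   1 ]
R2 <- (1/6)*R2:  [    0     1  -1/3  |   1/6   1/6     0 ]
R1 <- R1 - (-2/3)*R2:  [    1     0   7/9  |  5/18   1/9     0 ]
R3 <- R3 - (12)*R2:  [  0   0   5  |   0  -2   1 ]
R3 <- (1/5)*R3:  [    0     0     1  |     0  -2/5   1/5 ]
R1 <- R1 - (7/9)*R3:  [     1      0      0  |   5/18  19/45  -7/45 ]
R2 <- R2 - (-1/3)*R3:  [    0     1     0  |   1/6  1/30  1/15 ]
Right block of [I | A^{-1}] is the inverse:
[ 5/18  19/45  -7/45 ]
[  1/6   1/30   1/15 ]
[    0   -2/5    1/5 ]

inverse = [5/18 19/45 -7/45; 1/6 1/30 1/15; 0 -2/5 1/5]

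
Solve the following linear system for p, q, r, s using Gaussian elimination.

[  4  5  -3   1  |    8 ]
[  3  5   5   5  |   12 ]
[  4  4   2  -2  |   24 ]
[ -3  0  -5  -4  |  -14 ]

(4, 0, 2, -2)

Forward elimination on [A|b]:
R2 <- R2 - (3/4)*R1:  [    0   5/4  29/4  17/4     6 ]
R3 <- R3 - (1)*R1:  [  0  -1   5  -3  16 ]
R4 <- R4 - (-3/4)*R1:  [     0   15/4  -29/4  -13/4     -8 ]
R3 <- R3 - (-4/5)*R2:  [     0      0   54/5    2/5  104/5 ]
R4 <- R4 - (3)*R2:  [   0    0  -29  -16  -26 ]
R4 <- R4 - (-145/54)*R3:  [       0        0        0  -403/27   806/27 ]
Row echelon form:
[ 4    5    -3        1  |       8 ]
[ 0  5/4  29/4     17/4  |       6 ]
[ 0    0  54/5      2/5  |   104/5 ]
[ 0    0     0  -403/27  |  806/27 ]
Back-substitution:
s = (806/27) / (-403/27) = -2
r = (104/5 - (2/5)*(-2)) / (54/5) = 2
q = (6 - (29/4)*(2) - (17/4)*(-2)) / (5/4) = 0
p = (8 - (5)*(0) - (-3)*(2) - (1)*(-2)) / 4 = 4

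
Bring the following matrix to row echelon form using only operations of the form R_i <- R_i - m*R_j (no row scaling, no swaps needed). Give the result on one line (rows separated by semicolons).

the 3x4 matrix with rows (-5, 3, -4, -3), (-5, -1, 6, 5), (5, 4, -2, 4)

Forward elimination:
R2 <- R2 - (1)*R1:  [  0  -4  10   8 ]
R3 <- R3 - (-1)*R1:  [  0   7  -6   1 ]
R3 <- R3 - (-7/4)*R2:  [    0     0  23/2    15 ]
Row echelon form:
[ -5   3    -4  -3 ]
[  0  -4    10   8 ]
[  0   0  23/2  15 ]

REF = [-5 3 -4 -3; 0 -4 10 8; 0 0 23/2 15]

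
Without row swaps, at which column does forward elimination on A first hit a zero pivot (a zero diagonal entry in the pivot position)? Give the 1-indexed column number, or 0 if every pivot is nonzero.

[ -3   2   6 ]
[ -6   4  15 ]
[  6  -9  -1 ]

Naive forward elimination:
R2 <- R2 - (2)*R1:  [ 0  0  3 ]
R3 <- R3 - (-2)*R1:  [  0  -5  11 ]
Matrix at this point:
[ -3   2   6 ]
[  0   0   3 ]
[  0  -5  11 ]
Pivot entry (2,2) is zero but row 3 has -5 in column 2 -> naive elimination stops; a row interchange (e.g. R2 <-> R3) would be required here.

first zero-pivot column = 2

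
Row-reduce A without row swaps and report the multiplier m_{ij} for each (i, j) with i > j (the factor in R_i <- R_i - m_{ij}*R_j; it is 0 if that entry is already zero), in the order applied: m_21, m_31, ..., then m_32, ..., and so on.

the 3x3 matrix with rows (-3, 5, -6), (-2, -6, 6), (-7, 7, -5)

multipliers: 2/3, 7/3, 1/2

Forward elimination:
R2 <- R2 - (2/3)*R1:  [     0  -28/3     10 ]
R3 <- R3 - (7/3)*R1:  [     0  -14/3      9 ]
R3 <- R3 - (1/2)*R2:  [ 0  0  4 ]
Multipliers (in order of application): m_{21} = 2/3, m_{31} = 7/3, m_{32} = 1/2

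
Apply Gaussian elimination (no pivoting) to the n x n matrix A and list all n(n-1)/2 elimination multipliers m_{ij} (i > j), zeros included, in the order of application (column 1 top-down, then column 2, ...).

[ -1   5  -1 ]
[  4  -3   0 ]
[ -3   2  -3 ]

Forward elimination:
R2 <- R2 - (-4)*R1:  [  0  17  -4 ]
R3 <- R3 - (3)*R1:  [   0  -13    0 ]
R3 <- R3 - (-13/17)*R2:  [      0       0  -52/17 ]
Multipliers (in order of application): m_{21} = -4, m_{31} = 3, m_{32} = -13/17

multipliers: -4, 3, -13/17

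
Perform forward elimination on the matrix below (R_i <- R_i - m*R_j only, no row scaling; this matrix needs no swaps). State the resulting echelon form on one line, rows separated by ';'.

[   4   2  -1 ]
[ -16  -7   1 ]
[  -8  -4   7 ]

REF = [4 2 -1; 0 1 -3; 0 0 5]

Forward elimination:
R2 <- R2 - (-4)*R1:  [  0   1  -3 ]
R3 <- R3 - (-2)*R1:  [ 0  0  5 ]
Row echelon form:
[ 4  2  -1 ]
[ 0  1  -3 ]
[ 0  0   5 ]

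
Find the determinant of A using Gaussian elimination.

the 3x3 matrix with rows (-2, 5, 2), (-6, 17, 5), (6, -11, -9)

Forward elimination:
R2 <- R2 - (3)*R1:  [  0   2  -1 ]
R3 <- R3 - (-3)*R1:  [  0   4  -3 ]
R3 <- R3 - (2)*R2:  [  0   0  -1 ]
Upper-triangular form:
[ -2  5   2 ]
[  0  2  -1 ]
[  0  0  -1 ]
det(A) = (-1)^0 * (-2) * (2) * (-1) = 4  (0 row swaps -> sign +1)

det(A) = 4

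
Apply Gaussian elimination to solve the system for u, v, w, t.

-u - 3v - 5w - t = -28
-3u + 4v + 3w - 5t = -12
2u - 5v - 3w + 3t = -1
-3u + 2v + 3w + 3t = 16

(3, 2, 3, 4)

Forward elimination on [A|b]:
R2 <- R2 - (3)*R1:  [  0  13  18  -2  72 ]
R3 <- R3 - (-2)*R1:  [   0  -11  -13    1  -57 ]
R4 <- R4 - (3)*R1:  [   0   11   18    6  100 ]
R3 <- R3 - (-11/13)*R2:  [     0      0  29/13  -9/13  51/13 ]
R4 <- R4 - (11/13)*R2:  [      0       0   36/13  100/13  508/13 ]
R4 <- R4 - (36/29)*R3:  [      0       0       0  248/29  992/29 ]
Row echelon form:
[ -1  -3     -5      -1  |     -28 ]
[  0  13     18      -2  |      72 ]
[  0   0  29/13   -9/13  |   51/13 ]
[  0   0      0  248/29  |  992/29 ]
Back-substitution:
t = (992/29) / (248/29) = 4
w = (51/13 - (-9/13)*(4)) / (29/13) = 3
v = (72 - (18)*(3) - (-2)*(4)) / 13 = 2
u = (-28 - (-3)*(2) - (-5)*(3) - (-1)*(4)) / -1 = 3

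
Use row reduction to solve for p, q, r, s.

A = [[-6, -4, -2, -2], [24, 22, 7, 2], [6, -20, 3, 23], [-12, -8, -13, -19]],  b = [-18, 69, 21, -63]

Forward elimination on [A|b]:
R2 <- R2 - (-4)*R1:  [  0   6  -1  -6  -3 ]
R3 <- R3 - (-1)*R1:  [   0  -24    1   21    3 ]
R4 <- R4 - (2)*R1:  [   0    0   -9  -15  -27 ]
R3 <- R3 - (-4)*R2:  [  0   0  -3  -3  -9 ]
R4 <- R4 - (3)*R3:  [  0   0   0  -6   0 ]
Row echelon form:
[ -6  -4  -2  -2  |  -18 ]
[  0   6  -1  -6  |   -3 ]
[  0   0  -3  -3  |   -9 ]
[  0   0   0  -6  |    0 ]
Back-substitution:
s = (0) / -6 = 0
r = (-9 - (-3)*(0)) / -3 = 3
q = (-3 - (-1)*(3) - (-6)*(0)) / 6 = 0
p = (-18 - (-4)*(0) - (-2)*(3) - (-2)*(0)) / -6 = 2

(2, 0, 3, 0)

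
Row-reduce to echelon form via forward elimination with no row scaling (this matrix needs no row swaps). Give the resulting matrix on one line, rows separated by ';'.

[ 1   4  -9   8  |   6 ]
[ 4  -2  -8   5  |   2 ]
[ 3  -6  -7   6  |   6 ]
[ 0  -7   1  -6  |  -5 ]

Forward elimination:
R2 <- R2 - (4)*R1:  [   0  -18   28  -27  -22 ]
R3 <- R3 - (3)*R1:  [   0  -18   20  -18  -12 ]
R3 <- R3 - (1)*R2:  [  0   0  -8   9  10 ]
R4 <- R4 - (7/18)*R2:  [     0      0  -89/9    9/2   32/9 ]
R4 <- R4 - (89/72)*R3:  [       0        0        0    -53/8  -317/36 ]
Row echelon form:
[ 1    4  -9      8  |        6 ]
[ 0  -18  28    -27  |      -22 ]
[ 0    0  -8      9  |       10 ]
[ 0    0   0  -53/8  |  -317/36 ]

REF = [1 4 -9 8 6; 0 -18 28 -27 -22; 0 0 -8 9 10; 0 0 0 -53/8 -317/36]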